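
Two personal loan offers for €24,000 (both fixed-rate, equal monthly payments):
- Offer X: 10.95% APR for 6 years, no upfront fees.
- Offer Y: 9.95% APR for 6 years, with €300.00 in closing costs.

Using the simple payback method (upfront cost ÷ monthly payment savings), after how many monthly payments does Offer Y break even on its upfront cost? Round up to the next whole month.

25 months

Offer X: monthly rate = 10.95%/12 = 0.0091250; payment = 24,000 × 0.0091250 / (1 − (1+0.0091250)^−72) = €456.20.
Offer Y: monthly rate = 9.95%/12 = 0.0082917; payment = 24,000 × 0.0082917 / (1 − (1+0.0082917)^−72) = €444.02.
Monthly savings = €456.20 − €444.02 = €12.18.
Break-even = €300.00 / €12.18 = 24.63 → 25 months.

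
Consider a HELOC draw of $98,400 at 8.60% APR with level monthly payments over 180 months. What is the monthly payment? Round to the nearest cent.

$974.76

At 8.60% the monthly rate is 0.0071667, so the payment is 98,400 × 0.0071667 / (1 − 1.0071667^−180) = $974.76.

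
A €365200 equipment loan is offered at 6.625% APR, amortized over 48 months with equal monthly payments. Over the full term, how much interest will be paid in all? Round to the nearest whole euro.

At 6.625% the monthly rate is 0.0055208, so the payment is 365,200 × 0.0055208 / (1 − 1.0055208^−48) = €8,681.77.
Total paid = 48 × €8,681.77 = €416,724.96; interest = €416,724.96 − €365,200 = €51,524.96.

€51,525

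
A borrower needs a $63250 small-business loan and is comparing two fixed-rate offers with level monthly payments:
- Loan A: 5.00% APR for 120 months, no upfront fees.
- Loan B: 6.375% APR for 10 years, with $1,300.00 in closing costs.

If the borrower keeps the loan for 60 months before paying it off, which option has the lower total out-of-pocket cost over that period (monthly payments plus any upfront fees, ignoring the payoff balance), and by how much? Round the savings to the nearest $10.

Loan A by $3,900

Loan A: monthly rate = 5%/12 = 0.0041667; payment = 63,250 × 0.0041667 / (1 − (1+0.0041667)^−120) = $670.86.
Loan B: at 6.375% the monthly rate is 0.0053125, so the payment is 63,250 × 0.0053125 / (1 − 1.0053125^−120) = $714.17.
Over 60 months: Loan A costs 60 × $670.86 = $40,251.60; Loan B costs 60 × $714.17 + $1,300.00 = $44,150.20.
Loan A is cheaper by $44,150.20 − $40,251.60 = $3,898.60.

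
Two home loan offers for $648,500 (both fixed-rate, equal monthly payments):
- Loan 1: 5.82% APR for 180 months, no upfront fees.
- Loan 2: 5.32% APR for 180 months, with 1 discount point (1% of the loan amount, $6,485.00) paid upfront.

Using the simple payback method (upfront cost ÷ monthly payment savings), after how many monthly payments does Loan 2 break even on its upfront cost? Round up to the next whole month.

38 months

Loan 1: at 5.82% the monthly rate is 0.0048500, so the payment is 648,500 × 0.0048500 / (1 − 1.0048500^−180) = $5,409.55.
Loan 2: at 5.32% the monthly rate is 0.0044333, so the payment is 648,500 × 0.0044333 / (1 − 1.0044333^−180) = $5,237.05.
Monthly savings = $5,409.55 − $5,237.05 = $172.50.
Break-even = $6,485.00 / $172.50 = 37.59 → 38 months.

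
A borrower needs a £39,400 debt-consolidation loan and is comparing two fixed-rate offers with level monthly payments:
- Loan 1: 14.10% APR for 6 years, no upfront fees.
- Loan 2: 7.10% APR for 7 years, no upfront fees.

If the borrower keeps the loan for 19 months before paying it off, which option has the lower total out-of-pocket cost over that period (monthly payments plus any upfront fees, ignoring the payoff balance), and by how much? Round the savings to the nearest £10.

Loan 1: monthly rate = 14.1%/12 = 0.0117500; payment = 39,400 × 0.0117500 / (1 − (1+0.0117500)^−72) = £813.98.
Loan 2: at 7.10% the monthly rate is 0.0059167, so the payment is 39,400 × 0.0059167 / (1 − 1.0059167^−84) = £596.58.
Over 19 months: Loan 1 costs 19 × £813.98 = £15,465.62; Loan 2 costs 19 × £596.58 = £11,335.02.
Loan 2 is cheaper by £15,465.62 − £11,335.02 = £4,130.60.

Loan 2 by £4,130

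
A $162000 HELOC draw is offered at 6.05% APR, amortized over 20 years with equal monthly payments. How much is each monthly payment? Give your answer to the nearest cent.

Monthly rate = 6.05%/12 = 0.0050417; payment = 162,000 × 0.0050417 / (1 − (1+0.0050417)^−240) = $1,165.30.

$1,165.30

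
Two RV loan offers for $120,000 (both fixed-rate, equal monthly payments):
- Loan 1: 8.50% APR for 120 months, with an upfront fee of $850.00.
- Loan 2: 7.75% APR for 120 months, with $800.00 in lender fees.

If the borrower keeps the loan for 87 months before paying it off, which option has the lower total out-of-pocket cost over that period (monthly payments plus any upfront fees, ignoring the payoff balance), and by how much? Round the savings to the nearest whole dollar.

Loan 1: monthly rate = 8.5%/12 = 0.0070833; payment = 120,000 × 0.0070833 / (1 − (1+0.0070833)^−120) = $1,487.83.
Loan 2: at 7.75% the monthly rate is 0.0064583, so the payment is 120,000 × 0.0064583 / (1 − 1.0064583^−120) = $1,440.13.
Over 87 months: Loan 1 costs 87 × $1,487.83 + $850.00 = $130,291.21; Loan 2 costs 87 × $1,440.13 + $800.00 = $126,091.31.
Loan 2 is cheaper by $130,291.21 − $126,091.31 = $4,199.90.

Loan 2 by $4,200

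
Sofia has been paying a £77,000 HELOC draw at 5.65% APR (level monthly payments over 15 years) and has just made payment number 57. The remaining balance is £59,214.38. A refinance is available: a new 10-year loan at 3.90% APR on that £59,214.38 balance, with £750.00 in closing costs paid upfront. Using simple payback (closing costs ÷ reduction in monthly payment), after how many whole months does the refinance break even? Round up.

Current payment = 77,000 × 5.65%/12 / (1 − (1+0.0047083)^−180) = £635.30.
Refinanced payment = 59,214.38 × 0.0032500 / (1 − (1+0.0032500)^−120) = £596.71.
Monthly savings = £635.30 − £596.71 = £38.59.
Break-even = £750.00 / £38.59 = 19.44 → 20 months.

20 months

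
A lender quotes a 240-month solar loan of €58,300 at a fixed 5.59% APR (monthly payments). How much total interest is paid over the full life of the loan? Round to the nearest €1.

Monthly rate = 5.59%/12 = 0.0046583; payment = 58,300 × 0.0046583 / (1 − (1+0.0046583)^−240) = €404.01.
Total paid = 240 × €404.01 = €96,962.40; interest = €96,962.40 − €58,300 = €38,662.40.

€38,662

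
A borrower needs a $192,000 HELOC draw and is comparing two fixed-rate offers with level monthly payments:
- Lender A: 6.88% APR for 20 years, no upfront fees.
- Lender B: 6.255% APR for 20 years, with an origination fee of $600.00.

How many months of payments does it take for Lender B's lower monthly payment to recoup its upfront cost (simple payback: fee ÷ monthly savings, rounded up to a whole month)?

9 months

Lender A: at 6.88% the monthly rate is 0.0057333, so the payment is 192,000 × 0.0057333 / (1 − 1.0057333^−240) = $1,474.78.
Lender B: monthly rate = 6.255%/12 = 0.0052125; payment = 192,000 × 0.0052125 / (1 − (1+0.0052125)^−240) = $1,403.94.
Monthly savings = $1,474.78 − $1,403.94 = $70.84.
Break-even = $600.00 / $70.84 = 8.47 → 9 months.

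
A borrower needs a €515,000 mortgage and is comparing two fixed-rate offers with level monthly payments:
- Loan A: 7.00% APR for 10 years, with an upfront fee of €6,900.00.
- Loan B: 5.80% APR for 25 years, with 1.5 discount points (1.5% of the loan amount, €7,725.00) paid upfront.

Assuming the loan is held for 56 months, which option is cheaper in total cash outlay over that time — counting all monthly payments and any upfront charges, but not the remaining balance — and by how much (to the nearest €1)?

Loan A: at 7.00% the monthly rate is 0.0058333, so the payment is 515,000 × 0.0058333 / (1 − 1.0058333^−120) = €5,979.59.
Loan B: monthly rate = 5.8%/12 = 0.0048333; payment = 515,000 × 0.0048333 / (1 − (1+0.0048333)^−300) = €3,255.48.
Over 56 months: Loan A costs 56 × €5,979.59 + €6,900.00 = €341,757.04; Loan B costs 56 × €3,255.48 + €7,725.00 = €190,031.88.
Loan B is cheaper by €341,757.04 − €190,031.88 = €151,725.16.

Loan B by €151,725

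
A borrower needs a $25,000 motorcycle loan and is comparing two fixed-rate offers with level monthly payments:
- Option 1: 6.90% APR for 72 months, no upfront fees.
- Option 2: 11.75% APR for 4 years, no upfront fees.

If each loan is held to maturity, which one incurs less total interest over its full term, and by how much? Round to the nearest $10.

Option 1 by $850

Option 1: monthly rate = 6.9%/12 = 0.0057500; payment = 25,000 × 0.0057500 / (1 − (1+0.0057500)^−72) = $425.03.
Total interest on Option 1 = 72 × $425.03 − $25,000 = $5,602.16.
Option 2: at 11.75% the monthly rate is 0.0097917, so the payment is 25,000 × 0.0097917 / (1 − 1.0097917^−48) = $655.28.
Total interest on Option 2 = 48 × $655.28 − $25,000 = $6,453.44.
Option 1 is lower by $851.28.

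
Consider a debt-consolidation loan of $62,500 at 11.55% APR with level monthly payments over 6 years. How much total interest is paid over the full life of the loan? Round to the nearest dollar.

Monthly rate = 11.55%/12 = 0.0096250; payment = 62,500 × 0.0096250 / (1 − (1+0.0096250)^−72) = $1,207.31.
Total paid = 72 × $1,207.31 = $86,926.32; interest = $86,926.32 − $62,500 = $24,426.32.

$24,426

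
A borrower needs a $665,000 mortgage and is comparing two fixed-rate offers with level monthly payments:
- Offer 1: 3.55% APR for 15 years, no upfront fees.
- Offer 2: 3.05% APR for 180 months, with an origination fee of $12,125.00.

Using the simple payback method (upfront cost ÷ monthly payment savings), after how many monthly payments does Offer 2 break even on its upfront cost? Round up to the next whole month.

Offer 1: monthly rate = 3.55%/12 = 0.0029583; payment = 665,000 × 0.0029583 / (1 − (1+0.0029583)^−180) = $4,770.31.
Offer 2: monthly rate = 3.05%/12 = 0.0025417; payment = 665,000 × 0.0025417 / (1 − (1+0.0025417)^−180) = $4,608.38.
Monthly savings = $4,770.31 − $4,608.38 = $161.93.
Break-even = $12,125.00 / $161.93 = 74.88 → 75 months.

75 months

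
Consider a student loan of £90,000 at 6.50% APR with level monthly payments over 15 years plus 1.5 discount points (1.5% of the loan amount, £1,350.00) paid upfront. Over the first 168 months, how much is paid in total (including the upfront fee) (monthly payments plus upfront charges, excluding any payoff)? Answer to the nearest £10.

At 6.50% the monthly rate is 0.0054167, so the payment is 90,000 × 0.0054167 / (1 − 1.0054167^−180) = £784.00.
Total outlay = 168 × £784.00 + £1,350.00 = £133,062.00.

£133,060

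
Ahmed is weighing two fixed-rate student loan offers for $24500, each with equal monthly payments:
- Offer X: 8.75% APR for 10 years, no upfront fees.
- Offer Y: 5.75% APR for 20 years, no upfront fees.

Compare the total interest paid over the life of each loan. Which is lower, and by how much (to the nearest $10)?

Offer X by $4,440

Offer X: monthly rate = 8.75%/12 = 0.0072917; payment = 24,500 × 0.0072917 / (1 − (1+0.0072917)^−120) = $307.05.
Total interest on Offer X = 120 × $307.05 − $24,500 = $12,346.00.
Offer Y: monthly rate = 5.75%/12 = 0.0047917; payment = 24,500 × 0.0047917 / (1 − (1+0.0047917)^−240) = $172.01.
Total interest on Offer Y = 240 × $172.01 − $24,500 = $16,782.40.
Offer X is lower by $4,436.40.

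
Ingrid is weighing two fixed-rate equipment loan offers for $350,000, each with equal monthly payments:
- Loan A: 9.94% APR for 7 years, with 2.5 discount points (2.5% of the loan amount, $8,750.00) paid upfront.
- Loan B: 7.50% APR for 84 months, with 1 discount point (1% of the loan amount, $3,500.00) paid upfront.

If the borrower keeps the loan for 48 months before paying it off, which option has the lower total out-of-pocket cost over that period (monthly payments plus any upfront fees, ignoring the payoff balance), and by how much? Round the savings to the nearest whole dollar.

Loan A: monthly rate = 9.94%/12 = 0.0082833; payment = 350,000 × 0.0082833 / (1 − (1+0.0082833)^−84) = $5,799.57.
Loan B: monthly rate = 7.5%/12 = 0.0062500; payment = 350,000 × 0.0062500 / (1 − (1+0.0062500)^−84) = $5,368.40.
Over 48 months: Loan A costs 48 × $5,799.57 + $8,750.00 = $287,129.36; Loan B costs 48 × $5,368.40 + $3,500.00 = $261,183.20.
Loan B is cheaper by $287,129.36 − $261,183.20 = $25,946.16.

Loan B by $25,946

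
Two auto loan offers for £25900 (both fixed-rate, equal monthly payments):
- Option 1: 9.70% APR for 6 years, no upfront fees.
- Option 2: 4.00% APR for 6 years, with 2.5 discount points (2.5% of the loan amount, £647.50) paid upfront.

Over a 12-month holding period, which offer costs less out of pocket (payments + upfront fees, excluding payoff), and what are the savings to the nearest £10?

Option 2 by £200

Option 1: at 9.70% the monthly rate is 0.0080833, so the payment is 25,900 × 0.0080833 / (1 − 1.0080833^−72) = £475.91.
Option 2: at 4.00% the monthly rate is 0.0033333, so the payment is 25,900 × 0.0033333 / (1 − 1.0033333^−72) = £405.21.
Over 12 months: Option 1 costs 12 × £475.91 = £5,710.92; Option 2 costs 12 × £405.21 + £647.50 = £5,510.02.
Option 2 is cheaper by £5,710.92 − £5,510.02 = £200.90.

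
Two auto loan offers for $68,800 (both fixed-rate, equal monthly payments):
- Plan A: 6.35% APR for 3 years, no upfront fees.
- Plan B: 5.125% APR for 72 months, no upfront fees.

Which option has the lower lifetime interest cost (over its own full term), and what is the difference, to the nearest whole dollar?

Plan A by $4,322

Plan A: at 6.35% the monthly rate is 0.0052917, so the payment is 68,800 × 0.0052917 / (1 − 1.0052917^−36) = $2,103.96.
Total interest on Plan A = 36 × $2,103.96 − $68,800 = $6,942.56.
Plan B: monthly rate = 5.125%/12 = 0.0042708; payment = 68,800 × 0.0042708 / (1 − (1+0.0042708)^−72) = $1,112.01.
Total interest on Plan B = 72 × $1,112.01 − $68,800 = $11,264.72.
Plan A is lower by $4,322.16.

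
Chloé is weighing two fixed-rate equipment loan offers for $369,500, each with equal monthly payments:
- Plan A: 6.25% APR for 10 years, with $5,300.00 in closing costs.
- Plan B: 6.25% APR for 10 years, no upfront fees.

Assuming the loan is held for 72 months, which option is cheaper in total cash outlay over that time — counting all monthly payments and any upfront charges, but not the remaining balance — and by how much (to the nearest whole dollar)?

Plan A: at 6.25% the monthly rate is 0.0052083, so the payment is 369,500 × 0.0052083 / (1 − 1.0052083^−120) = $4,148.75.
Plan B: monthly rate = 6.25%/12 = 0.0052083; payment = 369,500 × 0.0052083 / (1 − (1+0.0052083)^−120) = $4,148.75.
Over 72 months: Plan A costs 72 × $4,148.75 + $5,300.00 = $304,010.00; Plan B costs 72 × $4,148.75 = $298,710.00.
Plan B is cheaper by $304,010.00 − $298,710.00 = $5,300.00.

Plan B by $5,300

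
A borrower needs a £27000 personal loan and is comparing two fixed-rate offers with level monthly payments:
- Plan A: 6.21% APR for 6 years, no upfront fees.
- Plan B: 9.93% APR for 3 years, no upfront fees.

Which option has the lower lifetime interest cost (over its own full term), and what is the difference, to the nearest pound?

Plan A: monthly rate = 6.21%/12 = 0.0051750; payment = 27,000 × 0.0051750 / (1 − (1+0.0051750)^−72) = £450.15.
Total interest on Plan A = 72 × £450.15 − £27,000 = £5,410.80.
Plan B: monthly rate = 9.93%/12 = 0.0082750; payment = 27,000 × 0.0082750 / (1 − (1+0.0082750)^−36) = £870.33.
Total interest on Plan B = 36 × £870.33 − £27,000 = £4,331.88.
Plan B is lower by £1,078.92.

Plan B by £1,079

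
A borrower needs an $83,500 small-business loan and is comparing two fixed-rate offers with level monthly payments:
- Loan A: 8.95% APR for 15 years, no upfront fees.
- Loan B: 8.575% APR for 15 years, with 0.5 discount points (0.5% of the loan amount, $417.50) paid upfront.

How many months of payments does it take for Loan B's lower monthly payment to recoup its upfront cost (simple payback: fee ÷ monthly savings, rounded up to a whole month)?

23 months

Loan A: monthly rate = 8.95%/12 = 0.0074583; payment = 83,500 × 0.0074583 / (1 − (1+0.0074583)^−180) = $844.43.
Loan B: monthly rate = 8.575%/12 = 0.0071458; payment = 83,500 × 0.0071458 / (1 − (1+0.0071458)^−180) = $825.93.
Monthly savings = $844.43 − $825.93 = $18.50.
Break-even = $417.50 / $18.50 = 22.57 → 23 months.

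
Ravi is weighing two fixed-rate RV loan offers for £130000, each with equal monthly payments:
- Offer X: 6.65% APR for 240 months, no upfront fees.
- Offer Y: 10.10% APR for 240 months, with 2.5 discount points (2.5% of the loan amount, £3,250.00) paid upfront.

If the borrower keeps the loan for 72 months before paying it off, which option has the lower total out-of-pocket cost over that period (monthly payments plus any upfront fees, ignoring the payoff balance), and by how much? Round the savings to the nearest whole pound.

Offer X: at 6.65% the monthly rate is 0.0055417, so the payment is 130,000 × 0.0055417 / (1 − 1.0055417^−240) = £980.76.
Offer Y: at 10.10% the monthly rate is 0.0084167, so the payment is 130,000 × 0.0084167 / (1 − 1.0084167^−240) = £1,263.15.
Over 72 months: Offer X costs 72 × £980.76 = £70,614.72; Offer Y costs 72 × £1,263.15 + £3,250.00 = £94,196.80.
Offer X is cheaper by £94,196.80 − £70,614.72 = £23,582.08.

Offer X by £23,582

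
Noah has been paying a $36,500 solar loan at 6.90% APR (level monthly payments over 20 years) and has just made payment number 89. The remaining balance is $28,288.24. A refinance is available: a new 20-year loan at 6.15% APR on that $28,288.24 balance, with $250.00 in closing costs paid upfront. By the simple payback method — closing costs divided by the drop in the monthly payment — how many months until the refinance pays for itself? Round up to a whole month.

Current payment = 36,500 × 6.9%/12 / (1 − (1+0.0057500)^−240) = $280.80.
Refinanced payment = 28,288.24 × 0.0051250 / (1 − (1+0.0051250)^−240) = $205.12.
Monthly savings = $280.80 − $205.12 = $75.68.
Break-even = $250.00 / $75.68 = 3.30 → 4 months.

4 months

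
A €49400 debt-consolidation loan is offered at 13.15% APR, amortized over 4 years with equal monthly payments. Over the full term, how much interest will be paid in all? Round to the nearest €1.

At 13.15% the monthly rate is 0.0109583, so the payment is 49,400 × 0.0109583 / (1 − 1.0109583^−48) = €1,328.96.
Total paid = 48 × €1,328.96 = €63,790.08; interest = €63,790.08 − €49,400 = €14,390.08.

€14,390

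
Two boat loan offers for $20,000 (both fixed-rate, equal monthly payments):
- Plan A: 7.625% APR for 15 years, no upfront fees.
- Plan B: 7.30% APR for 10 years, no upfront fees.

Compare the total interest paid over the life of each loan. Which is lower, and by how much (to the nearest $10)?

Plan B by $5,390

Plan A: at 7.625% the monthly rate is 0.0063542, so the payment is 20,000 × 0.0063542 / (1 − 1.0063542^−180) = $186.83.
Total interest on Plan A = 180 × $186.83 − $20,000 = $13,629.40.
Plan B: at 7.30% the monthly rate is 0.0060833, so the payment is 20,000 × 0.0060833 / (1 − 1.0060833^−120) = $235.32.
Total interest on Plan B = 120 × $235.32 − $20,000 = $8,238.40.
Plan B is lower by $5,391.00.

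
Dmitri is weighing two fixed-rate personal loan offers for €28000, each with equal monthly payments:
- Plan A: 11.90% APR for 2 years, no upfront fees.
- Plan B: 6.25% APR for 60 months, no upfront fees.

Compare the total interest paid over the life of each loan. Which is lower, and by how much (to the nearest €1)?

Plan A: at 11.90% the monthly rate is 0.0099167, so the payment is 28,000 × 0.0099167 / (1 − 1.0099167^−24) = €1,316.75.
Total interest on Plan A = 24 × €1,316.75 − €28,000 = €3,602.00.
Plan B: monthly rate = 6.25%/12 = 0.0052083; payment = 28,000 × 0.0052083 / (1 − (1+0.0052083)^−60) = €544.58.
Total interest on Plan B = 60 × €544.58 − €28,000 = €4,674.80.
Plan A is lower by €1,072.80.

Plan A by €1,073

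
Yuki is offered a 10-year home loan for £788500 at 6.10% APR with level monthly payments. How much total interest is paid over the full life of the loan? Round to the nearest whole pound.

At 6.10% the monthly rate is 0.0050833, so the payment is 788,500 × 0.0050833 / (1 − 1.0050833^−120) = £8,793.62.
Total paid = 120 × £8,793.62 = £1,055,234.40; interest = £1,055,234.40 − £788,500 = £266,734.40.

£266,734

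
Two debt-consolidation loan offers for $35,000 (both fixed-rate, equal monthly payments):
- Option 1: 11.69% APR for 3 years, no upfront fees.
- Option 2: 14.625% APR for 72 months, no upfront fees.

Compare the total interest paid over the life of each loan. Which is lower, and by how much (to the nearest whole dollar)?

Option 1: monthly rate = 11.69%/12 = 0.0097417; payment = 35,000 × 0.0097417 / (1 − (1+0.0097417)^−36) = $1,157.33.
Total interest on Option 1 = 36 × $1,157.33 − $35,000 = $6,663.88.
Option 2: at 14.625% the monthly rate is 0.0121875, so the payment is 35,000 × 0.0121875 / (1 − 1.0121875^−72) = $732.97.
Total interest on Option 2 = 72 × $732.97 − $35,000 = $17,773.84.
Option 1 is lower by $11,109.96.

Option 1 by $11,110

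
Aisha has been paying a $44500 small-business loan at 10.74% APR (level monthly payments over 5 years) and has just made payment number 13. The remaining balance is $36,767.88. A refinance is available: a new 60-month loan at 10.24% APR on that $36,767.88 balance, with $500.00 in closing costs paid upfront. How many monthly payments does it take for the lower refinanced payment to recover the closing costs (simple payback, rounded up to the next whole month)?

Current payment = 44,500 × 10.74%/12 / (1 − (1+0.0089500)^−60) = $961.78.
Refinanced payment = 36,767.88 × 0.0085333 / (1 − (1+0.0085333)^−60) = $785.56.
Monthly savings = $961.78 − $785.56 = $176.22.
Break-even = $500.00 / $176.22 = 2.84 → 3 months.

3 months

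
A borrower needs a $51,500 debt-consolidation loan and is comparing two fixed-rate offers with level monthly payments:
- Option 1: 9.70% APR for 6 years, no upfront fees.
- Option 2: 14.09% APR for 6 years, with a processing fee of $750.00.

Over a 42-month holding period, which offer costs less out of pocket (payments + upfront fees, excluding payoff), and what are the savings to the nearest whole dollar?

Option 1: at 9.70% the monthly rate is 0.0080833, so the payment is 51,500 × 0.0080833 / (1 − 1.0080833^−72) = $946.31.
Option 2: at 14.09% the monthly rate is 0.0117417, so the payment is 51,500 × 0.0117417 / (1 − 1.0117417^−72) = $1,063.68.
Over 42 months: Option 1 costs 42 × $946.31 = $39,745.02; Option 2 costs 42 × $1,063.68 + $750.00 = $45,424.56.
Option 1 is cheaper by $45,424.56 − $39,745.02 = $5,679.54.

Option 1 by $5,680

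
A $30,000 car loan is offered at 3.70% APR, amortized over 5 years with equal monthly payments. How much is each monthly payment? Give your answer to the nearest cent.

Monthly rate = 3.7%/12 = 0.0030833; payment = 30,000 × 0.0030833 / (1 − (1+0.0030833)^−60) = $548.44.

$548.44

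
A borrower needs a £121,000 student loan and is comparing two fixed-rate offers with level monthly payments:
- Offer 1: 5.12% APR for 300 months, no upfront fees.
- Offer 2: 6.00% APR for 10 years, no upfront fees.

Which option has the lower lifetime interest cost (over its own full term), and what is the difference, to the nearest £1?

Offer 1: at 5.12% the monthly rate is 0.0042667, so the payment is 121,000 × 0.0042667 / (1 − 1.0042667^−300) = £715.84.
Total interest on Offer 1 = 300 × £715.84 − £121,000 = £93,752.00.
Offer 2: at 6.00% the monthly rate is 0.0050000, so the payment is 121,000 × 0.0050000 / (1 − 1.0050000^−120) = £1,343.35.
Total interest on Offer 2 = 120 × £1,343.35 − £121,000 = £40,202.00.
Offer 2 is lower by £53,550.00.

Offer 2 by £53,550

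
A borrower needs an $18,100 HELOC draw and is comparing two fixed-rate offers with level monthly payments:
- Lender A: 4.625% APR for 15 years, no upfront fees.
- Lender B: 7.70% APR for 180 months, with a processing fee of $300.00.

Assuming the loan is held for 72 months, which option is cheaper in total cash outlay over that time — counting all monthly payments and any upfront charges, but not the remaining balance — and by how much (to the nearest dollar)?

Lender A: at 4.625% the monthly rate is 0.0038542, so the payment is 18,100 × 0.0038542 / (1 − 1.0038542^−180) = $139.62.
Lender B: at 7.70% the monthly rate is 0.0064167, so the payment is 18,100 × 0.0064167 / (1 − 1.0064167^−180) = $169.85.
Over 72 months: Lender A costs 72 × $139.62 = $10,052.64; Lender B costs 72 × $169.85 + $300.00 = $12,529.20.
Lender A is cheaper by $12,529.20 − $10,052.64 = $2,476.56.

Lender A by $2,477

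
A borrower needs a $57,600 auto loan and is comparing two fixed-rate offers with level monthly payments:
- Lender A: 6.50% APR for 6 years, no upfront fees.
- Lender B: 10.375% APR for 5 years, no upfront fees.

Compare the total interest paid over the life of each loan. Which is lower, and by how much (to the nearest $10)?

Lender A by $4,350

Lender A: at 6.50% the monthly rate is 0.0054167, so the payment is 57,600 × 0.0054167 / (1 − 1.0054167^−72) = $968.25.
Total interest on Lender A = 72 × $968.25 − $57,600 = $12,114.00.
Lender B: monthly rate = 10.375%/12 = 0.0086458; payment = 57,600 × 0.0086458 / (1 − (1+0.0086458)^−60) = $1,234.48.
Total interest on Lender B = 60 × $1,234.48 − $57,600 = $16,468.80.
Lender A is lower by $4,354.80.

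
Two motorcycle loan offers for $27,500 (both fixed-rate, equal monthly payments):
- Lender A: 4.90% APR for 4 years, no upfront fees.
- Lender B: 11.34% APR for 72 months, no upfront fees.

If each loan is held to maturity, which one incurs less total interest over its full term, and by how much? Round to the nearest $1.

Lender A by $7,694

Lender A: monthly rate = 4.9%/12 = 0.0040833; payment = 27,500 × 0.0040833 / (1 − (1+0.0040833)^−48) = $632.06.
Total interest on Lender A = 48 × $632.06 − $27,500 = $2,838.88.
Lender B: at 11.34% the monthly rate is 0.0094500, so the payment is 27,500 × 0.0094500 / (1 − 1.0094500^−72) = $528.24.
Total interest on Lender B = 72 × $528.24 − $27,500 = $10,533.28.
Lender A is lower by $7,694.40.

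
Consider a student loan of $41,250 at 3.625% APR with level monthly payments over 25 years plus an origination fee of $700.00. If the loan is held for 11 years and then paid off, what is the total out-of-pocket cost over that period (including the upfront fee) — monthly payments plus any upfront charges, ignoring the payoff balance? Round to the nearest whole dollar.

Monthly rate = 3.625%/12 = 0.0030208; payment = 41,250 × 0.0030208 / (1 − (1+0.0030208)^−300) = $209.28.
Total outlay = 132 × $209.28 + $700.00 = $28,324.96.

$28,325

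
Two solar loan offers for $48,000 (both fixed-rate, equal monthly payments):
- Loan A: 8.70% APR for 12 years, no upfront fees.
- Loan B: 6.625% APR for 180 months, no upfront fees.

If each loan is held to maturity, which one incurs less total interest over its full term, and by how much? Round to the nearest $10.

Loan B by $1,640

Loan A: monthly rate = 8.7%/12 = 0.0072500; payment = 48,000 × 0.0072500 / (1 − (1+0.0072500)^−144) = $538.18.
Total interest on Loan A = 144 × $538.18 − $48,000 = $29,497.92.
Loan B: at 6.625% the monthly rate is 0.0055208, so the payment is 48,000 × 0.0055208 / (1 − 1.0055208^−180) = $421.44.
Total interest on Loan B = 180 × $421.44 − $48,000 = $27,859.20.
Loan B is lower by $1,638.72.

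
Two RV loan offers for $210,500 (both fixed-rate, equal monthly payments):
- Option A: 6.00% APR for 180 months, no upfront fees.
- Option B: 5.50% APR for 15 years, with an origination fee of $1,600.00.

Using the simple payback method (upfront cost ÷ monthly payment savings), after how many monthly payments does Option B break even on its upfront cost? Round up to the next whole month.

29 months

Option A: at 6.00% the monthly rate is 0.0050000, so the payment is 210,500 × 0.0050000 / (1 − 1.0050000^−180) = $1,776.32.
Option B: monthly rate = 5.5%/12 = 0.0045833; payment = 210,500 × 0.0045833 / (1 − (1+0.0045833)^−180) = $1,719.96.
Monthly savings = $1,776.32 − $1,719.96 = $56.36.
Break-even = $1,600.00 / $56.36 = 28.39 → 29 months.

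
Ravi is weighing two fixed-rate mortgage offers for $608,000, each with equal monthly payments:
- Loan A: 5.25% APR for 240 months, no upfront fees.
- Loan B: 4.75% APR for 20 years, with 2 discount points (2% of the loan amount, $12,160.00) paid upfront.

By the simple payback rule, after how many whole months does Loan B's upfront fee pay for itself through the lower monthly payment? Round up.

73 months

Loan A: at 5.25% the monthly rate is 0.0043750, so the payment is 608,000 × 0.0043750 / (1 − 1.0043750^−240) = $4,096.97.
Loan B: monthly rate = 4.75%/12 = 0.0039583; payment = 608,000 × 0.0039583 / (1 − (1+0.0039583)^−240) = $3,929.04.
Monthly savings = $4,096.97 − $3,929.04 = $167.93.
Break-even = $12,160.00 / $167.93 = 72.41 → 73 months.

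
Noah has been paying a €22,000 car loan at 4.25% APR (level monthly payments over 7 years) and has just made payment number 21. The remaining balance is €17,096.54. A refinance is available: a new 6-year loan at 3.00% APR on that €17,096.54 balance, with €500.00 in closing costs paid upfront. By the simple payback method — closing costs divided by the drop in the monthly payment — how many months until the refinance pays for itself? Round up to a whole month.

12 months

Current payment = 22,000 × 4.25%/12 / (1 − (1+0.0035417)^−84) = €303.25.
Refinanced payment = 17,096.54 × 0.0025000 / (1 − (1+0.0025000)^−72) = €259.76.
Monthly savings = €303.25 − €259.76 = €43.49.
Break-even = €500.00 / €43.49 = 11.50 → 12 months.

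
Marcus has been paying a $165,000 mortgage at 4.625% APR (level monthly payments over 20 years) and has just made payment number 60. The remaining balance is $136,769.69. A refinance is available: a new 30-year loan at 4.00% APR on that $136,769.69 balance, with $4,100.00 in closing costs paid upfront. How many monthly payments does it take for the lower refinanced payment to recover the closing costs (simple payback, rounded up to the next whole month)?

Current payment = 165,000 × 4.625%/12 / (1 − (1+0.0038542)^−240) = $1,055.04.
Refinanced payment = 136,769.69 × 0.0033333 / (1 − (1+0.0033333)^−360) = $652.96.
Monthly savings = $1,055.04 − $652.96 = $402.08.
Break-even = $4,100.00 / $402.08 = 10.20 → 11 months.

11 months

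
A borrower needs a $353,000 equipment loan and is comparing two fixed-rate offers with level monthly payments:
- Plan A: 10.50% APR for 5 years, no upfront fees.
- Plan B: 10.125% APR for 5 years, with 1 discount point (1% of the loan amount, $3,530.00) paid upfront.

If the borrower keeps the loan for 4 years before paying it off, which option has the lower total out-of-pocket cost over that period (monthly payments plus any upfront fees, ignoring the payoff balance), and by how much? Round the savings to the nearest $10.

Plan A by $390

Plan A: at 10.50% the monthly rate is 0.0087500, so the payment is 353,000 × 0.0087500 / (1 − 1.0087500^−60) = $7,587.35.
Plan B: at 10.125% the monthly rate is 0.0084375, so the payment is 353,000 × 0.0084375 / (1 − 1.0084375^−60) = $7,521.94.
Over 48 months: Plan A costs 48 × $7,587.35 = $364,192.80; Plan B costs 48 × $7,521.94 + $3,530.00 = $364,583.12.
Plan A is cheaper by $364,583.12 − $364,192.80 = $390.32.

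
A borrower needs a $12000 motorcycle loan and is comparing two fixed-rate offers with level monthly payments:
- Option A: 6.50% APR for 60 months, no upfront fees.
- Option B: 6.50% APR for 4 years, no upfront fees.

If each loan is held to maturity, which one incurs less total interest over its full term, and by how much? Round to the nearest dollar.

Option B by $428

Option A: at 6.50% the monthly rate is 0.0054167, so the payment is 12,000 × 0.0054167 / (1 − 1.0054167^−60) = $234.79.
Total interest on Option A = 60 × $234.79 − $12,000 = $2,087.40.
Option B: monthly rate = 6.5%/12 = 0.0054167; payment = 12,000 × 0.0054167 / (1 − (1+0.0054167)^−48) = $284.58.
Total interest on Option B = 48 × $284.58 − $12,000 = $1,659.84.
Option B is lower by $427.56.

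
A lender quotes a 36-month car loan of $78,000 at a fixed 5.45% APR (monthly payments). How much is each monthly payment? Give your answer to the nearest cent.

$2,353.52

Monthly rate = 5.45%/12 = 0.0045417; payment = 78,000 × 0.0045417 / (1 − (1+0.0045417)^−36) = $2,353.52.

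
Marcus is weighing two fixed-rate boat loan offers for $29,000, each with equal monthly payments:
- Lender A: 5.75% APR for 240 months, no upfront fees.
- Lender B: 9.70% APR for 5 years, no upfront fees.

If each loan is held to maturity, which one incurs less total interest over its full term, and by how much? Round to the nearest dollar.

Lender A: at 5.75% the monthly rate is 0.0047917, so the payment is 29,000 × 0.0047917 / (1 − 1.0047917^−240) = $203.60.
Total interest on Lender A = 240 × $203.60 − $29,000 = $19,864.00.
Lender B: at 9.70% the monthly rate is 0.0080833, so the payment is 29,000 × 0.0080833 / (1 − 1.0080833^−60) = $611.89.
Total interest on Lender B = 60 × $611.89 − $29,000 = $7,713.40.
Lender B is lower by $12,150.60.

Lender B by $12,151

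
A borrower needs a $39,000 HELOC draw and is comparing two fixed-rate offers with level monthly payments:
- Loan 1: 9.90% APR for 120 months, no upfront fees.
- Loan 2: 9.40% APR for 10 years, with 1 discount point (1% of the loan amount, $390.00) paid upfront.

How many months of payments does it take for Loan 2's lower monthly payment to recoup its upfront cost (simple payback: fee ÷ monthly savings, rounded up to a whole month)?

37 months

Loan 1: at 9.90% the monthly rate is 0.0082500, so the payment is 39,000 × 0.0082500 / (1 − 1.0082500^−120) = $513.23.
Loan 2: at 9.40% the monthly rate is 0.0078333, so the payment is 39,000 × 0.0078333 / (1 − 1.0078333^−120) = $502.52.
Monthly savings = $513.23 − $502.52 = $10.71.
Break-even = $390.00 / $10.71 = 36.41 → 37 months.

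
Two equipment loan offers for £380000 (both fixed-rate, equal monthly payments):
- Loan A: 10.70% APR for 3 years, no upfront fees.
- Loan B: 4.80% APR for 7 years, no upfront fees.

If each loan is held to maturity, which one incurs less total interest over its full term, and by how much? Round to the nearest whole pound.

Loan A: at 10.70% the monthly rate is 0.0089167, so the payment is 380,000 × 0.0089167 / (1 − 1.0089167^−36) = £12,386.80.
Total interest on Loan A = 36 × £12,386.80 − £380,000 = £65,924.80.
Loan B: monthly rate = 4.8%/12 = 0.0040000; payment = 380,000 × 0.0040000 / (1 − (1+0.0040000)^−84) = £5,335.25.
Total interest on Loan B = 84 × £5,335.25 − £380,000 = £68,161.00.
Loan A is lower by £2,236.20.

Loan A by £2,236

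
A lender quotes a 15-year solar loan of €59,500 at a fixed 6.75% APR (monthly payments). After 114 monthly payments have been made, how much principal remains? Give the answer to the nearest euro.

With monthly rate i = 6.75%/12 = 0.0056250, the balance after k of n payments is P · [(1+i)^n − (1+i)^k] / [(1+i)^n − 1].
(1+0.0056250)^180 = 2.74467584 and (1+0.0056250)^114 = 1.89544420, so the balance is 59,500 × (2.74467584 − 1.89544420) / (2.74467584 − 1) = €28,961.99.

€28,962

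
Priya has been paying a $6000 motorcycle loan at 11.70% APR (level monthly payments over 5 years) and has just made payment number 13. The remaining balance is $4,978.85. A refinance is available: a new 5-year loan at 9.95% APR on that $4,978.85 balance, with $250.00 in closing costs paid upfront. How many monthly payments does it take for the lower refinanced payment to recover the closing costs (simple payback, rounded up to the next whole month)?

10 months

Current payment = 6,000 × 11.7%/12 / (1 − (1+0.0097500)^−60) = $132.56.
Refinanced payment = 4,978.85 × 0.0082917 / (1 − (1+0.0082917)^−60) = $105.66.
Monthly savings = $132.56 − $105.66 = $26.90.
Break-even = $250.00 / $26.90 = 9.29 → 10 months.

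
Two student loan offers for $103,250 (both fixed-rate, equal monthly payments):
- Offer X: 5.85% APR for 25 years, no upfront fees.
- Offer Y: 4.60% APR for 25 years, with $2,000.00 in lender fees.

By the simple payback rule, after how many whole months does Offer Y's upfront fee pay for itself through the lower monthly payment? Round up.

27 months

Offer X: monthly rate = 5.85%/12 = 0.0048750; payment = 103,250 × 0.0048750 / (1 − (1+0.0048750)^−300) = $655.81.
Offer Y: at 4.60% the monthly rate is 0.0038333, so the payment is 103,250 × 0.0038333 / (1 − 1.0038333^−300) = $579.77.
Monthly savings = $655.81 − $579.77 = $76.04.
Break-even = $2,000.00 / $76.04 = 26.30 → 27 months.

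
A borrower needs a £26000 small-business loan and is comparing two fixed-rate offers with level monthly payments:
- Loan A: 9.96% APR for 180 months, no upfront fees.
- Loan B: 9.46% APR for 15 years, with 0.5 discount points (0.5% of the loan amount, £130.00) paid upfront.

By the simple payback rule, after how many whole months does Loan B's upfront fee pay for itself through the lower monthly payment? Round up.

17 months

Loan A: at 9.96% the monthly rate is 0.0083000, so the payment is 26,000 × 0.0083000 / (1 − 1.0083000^−180) = £278.76.
Loan B: monthly rate = 9.46%/12 = 0.0078833; payment = 26,000 × 0.0078833 / (1 − (1+0.0078833)^−180) = £270.87.
Monthly savings = £278.76 − £270.87 = £7.89.
Break-even = £130.00 / £7.89 = 16.48 → 17 months.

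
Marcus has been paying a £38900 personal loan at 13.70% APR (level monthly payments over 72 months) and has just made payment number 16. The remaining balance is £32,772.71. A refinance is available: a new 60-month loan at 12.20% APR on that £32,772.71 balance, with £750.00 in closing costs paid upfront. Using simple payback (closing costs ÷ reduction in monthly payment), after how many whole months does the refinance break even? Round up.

12 months

Current payment = 38,900 × 13.7%/12 / (1 − (1+0.0114167)^−72) = £795.33.
Refinanced payment = 32,772.71 × 0.0101667 / (1 − (1+0.0101667)^−60) = £732.33.
Monthly savings = £795.33 − £732.33 = £63.00.
Break-even = £750.00 / £63.00 = 11.90 → 12 months.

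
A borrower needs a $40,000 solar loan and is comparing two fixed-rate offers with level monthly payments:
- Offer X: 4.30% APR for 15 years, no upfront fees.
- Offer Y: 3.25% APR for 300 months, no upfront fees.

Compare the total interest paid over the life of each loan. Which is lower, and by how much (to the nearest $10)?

Offer X by $4,130

Offer X: monthly rate = 4.3%/12 = 0.0035833; payment = 40,000 × 0.0035833 / (1 − (1+0.0035833)^−180) = $301.92.
Total interest on Offer X = 180 × $301.92 − $40,000 = $14,345.60.
Offer Y: monthly rate = 3.25%/12 = 0.0027083; payment = 40,000 × 0.0027083 / (1 − (1+0.0027083)^−300) = $194.93.
Total interest on Offer Y = 300 × $194.93 − $40,000 = $18,479.00.
Offer X is lower by $4,133.40.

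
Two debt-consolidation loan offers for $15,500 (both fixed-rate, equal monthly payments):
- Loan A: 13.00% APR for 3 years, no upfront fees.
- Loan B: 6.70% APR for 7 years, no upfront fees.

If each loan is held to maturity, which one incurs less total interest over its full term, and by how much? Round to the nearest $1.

Loan A: monthly rate = 13%/12 = 0.0108333; payment = 15,500 × 0.0108333 / (1 − (1+0.0108333)^−36) = $522.26.
Total interest on Loan A = 36 × $522.26 − $15,500 = $3,301.36.
Loan B: monthly rate = 6.7%/12 = 0.0055833; payment = 15,500 × 0.0055833 / (1 − (1+0.0055833)^−84) = $231.67.
Total interest on Loan B = 84 × $231.67 − $15,500 = $3,960.28.
Loan A is lower by $658.92.

Loan A by $659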